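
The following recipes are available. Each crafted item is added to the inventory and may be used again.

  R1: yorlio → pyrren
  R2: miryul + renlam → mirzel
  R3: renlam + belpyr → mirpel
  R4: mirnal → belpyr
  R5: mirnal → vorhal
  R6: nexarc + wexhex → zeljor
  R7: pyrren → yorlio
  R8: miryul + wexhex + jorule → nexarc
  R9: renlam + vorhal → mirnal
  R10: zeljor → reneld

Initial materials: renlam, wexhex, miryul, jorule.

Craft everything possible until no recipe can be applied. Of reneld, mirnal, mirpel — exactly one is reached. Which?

reneld

Using R8, miryul, wexhex, and jorule make nexarc.
nexarc + wexhex → zeljor (R6).
Using R10, zeljor makes reneld.
mirpel would need renlam and belpyr (R3), but belpyr is never obtained. mirnal would need renlam and vorhal (R9), but vorhal is never obtained.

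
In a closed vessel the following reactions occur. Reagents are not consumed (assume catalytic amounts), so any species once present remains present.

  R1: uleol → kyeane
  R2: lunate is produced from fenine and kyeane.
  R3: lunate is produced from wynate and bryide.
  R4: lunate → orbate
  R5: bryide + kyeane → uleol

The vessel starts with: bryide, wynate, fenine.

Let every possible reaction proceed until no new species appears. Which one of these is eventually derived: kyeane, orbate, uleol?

orbate

wynate and bryide present → lunate forms (R3).
lunate present → orbate forms (R4).
uleol would need bryide and kyeane (R5), but kyeane never forms. kyeane would need uleol (R1), but uleol never forms.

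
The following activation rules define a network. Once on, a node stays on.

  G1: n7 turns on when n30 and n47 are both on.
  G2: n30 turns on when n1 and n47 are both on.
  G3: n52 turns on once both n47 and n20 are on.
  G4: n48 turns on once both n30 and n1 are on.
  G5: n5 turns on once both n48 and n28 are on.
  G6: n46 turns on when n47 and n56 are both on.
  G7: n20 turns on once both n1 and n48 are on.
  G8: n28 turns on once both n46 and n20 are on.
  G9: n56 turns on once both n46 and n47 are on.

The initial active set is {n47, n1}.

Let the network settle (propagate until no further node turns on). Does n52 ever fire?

Yes

n1 and n47 are on, so n30 turns on (G2).
n30 and n1 are on, so n48 turns on (G4).
n1 and n48 are on, so n20 turns on (G7).
n47 and n20 are on, so n52 turns on (G3).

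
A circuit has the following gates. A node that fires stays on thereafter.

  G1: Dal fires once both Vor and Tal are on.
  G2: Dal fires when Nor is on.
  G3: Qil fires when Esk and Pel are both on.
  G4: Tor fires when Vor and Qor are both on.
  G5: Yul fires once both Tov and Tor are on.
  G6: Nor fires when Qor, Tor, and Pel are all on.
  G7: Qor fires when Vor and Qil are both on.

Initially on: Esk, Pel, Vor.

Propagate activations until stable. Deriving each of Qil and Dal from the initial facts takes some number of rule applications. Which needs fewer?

Qil

Qil: Esk and Pel are on, so Qil fires (G3). [1 rule application]
Dal: G3: Esk and Pel on → Qil on. G7: Vor and Qil on → Qor on. G4: Vor and Qor on → Tor on. G6: Qor, Tor, and Pel on → Nor on. G2: Nor on → Dal on. [5 rule applications]
Qil needs fewer.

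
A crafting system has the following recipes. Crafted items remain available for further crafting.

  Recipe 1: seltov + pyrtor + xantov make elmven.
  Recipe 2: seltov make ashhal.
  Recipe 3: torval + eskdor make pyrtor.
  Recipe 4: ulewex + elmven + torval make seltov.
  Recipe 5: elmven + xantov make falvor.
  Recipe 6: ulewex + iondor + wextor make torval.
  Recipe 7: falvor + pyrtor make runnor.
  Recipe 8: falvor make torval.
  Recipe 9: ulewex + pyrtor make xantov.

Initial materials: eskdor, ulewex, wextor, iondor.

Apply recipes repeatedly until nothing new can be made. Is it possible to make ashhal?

No

ashhal would need seltov (Recipe 2), but seltov is never obtained.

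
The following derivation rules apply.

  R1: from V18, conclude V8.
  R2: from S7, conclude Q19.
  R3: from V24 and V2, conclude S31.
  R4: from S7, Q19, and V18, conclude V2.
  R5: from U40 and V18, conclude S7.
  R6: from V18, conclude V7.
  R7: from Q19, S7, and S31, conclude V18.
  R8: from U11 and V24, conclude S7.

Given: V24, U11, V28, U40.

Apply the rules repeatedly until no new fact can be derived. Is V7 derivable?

No

V7 would need V18 (R6), but V18 is never established.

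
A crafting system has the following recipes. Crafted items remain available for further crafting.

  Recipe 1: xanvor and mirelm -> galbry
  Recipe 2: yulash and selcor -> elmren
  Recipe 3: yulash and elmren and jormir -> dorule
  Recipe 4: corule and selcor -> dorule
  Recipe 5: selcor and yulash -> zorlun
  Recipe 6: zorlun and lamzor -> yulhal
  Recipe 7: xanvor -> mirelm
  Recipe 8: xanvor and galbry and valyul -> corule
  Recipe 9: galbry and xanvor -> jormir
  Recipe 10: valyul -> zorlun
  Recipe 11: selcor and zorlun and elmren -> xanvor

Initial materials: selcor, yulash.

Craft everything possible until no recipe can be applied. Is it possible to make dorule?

yulash and selcor -> elmren (Recipe 2).
Using Recipe 5, selcor and yulash make zorlun.
Using Recipe 11, selcor, zorlun, and elmren make xanvor.
xanvor -> mirelm (Recipe 7).
xanvor and mirelm -> galbry (Recipe 1).
galbry and xanvor -> jormir (Recipe 9).
Using Recipe 3, yulash, elmren, and jormir make dorule.

Yes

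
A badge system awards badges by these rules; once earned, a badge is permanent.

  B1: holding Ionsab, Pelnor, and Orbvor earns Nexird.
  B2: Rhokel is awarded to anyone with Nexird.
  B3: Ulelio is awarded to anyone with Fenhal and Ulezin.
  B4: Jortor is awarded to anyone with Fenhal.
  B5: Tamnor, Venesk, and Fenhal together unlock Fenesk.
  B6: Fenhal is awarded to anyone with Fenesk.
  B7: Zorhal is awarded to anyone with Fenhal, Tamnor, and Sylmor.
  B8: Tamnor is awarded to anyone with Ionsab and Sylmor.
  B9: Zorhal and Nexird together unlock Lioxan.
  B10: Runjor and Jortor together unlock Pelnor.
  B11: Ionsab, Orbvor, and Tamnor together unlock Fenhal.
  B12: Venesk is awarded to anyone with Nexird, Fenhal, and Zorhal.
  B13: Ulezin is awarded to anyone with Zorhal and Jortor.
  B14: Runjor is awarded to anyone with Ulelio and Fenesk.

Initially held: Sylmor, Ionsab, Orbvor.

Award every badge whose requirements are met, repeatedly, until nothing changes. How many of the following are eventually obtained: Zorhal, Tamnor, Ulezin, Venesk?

With Ionsab and Sylmor, Tamnor is earned (B8).
With Ionsab, Orbvor, and Tamnor, Fenhal is earned (B11).
With Fenhal, Tamnor, and Sylmor, Zorhal is earned (B7).
With Fenhal, Jortor is earned (B4).
With Zorhal and Jortor, Ulezin is earned (B13).
Zorhal: reached.
Tamnor: reached.
Ulezin: reached.
Venesk would need Nexird, Fenhal, and Zorhal (B12), but Nexird is never earned.
Reached: Zorhal, Tamnor, and Ulezin — 3 of the 4.

3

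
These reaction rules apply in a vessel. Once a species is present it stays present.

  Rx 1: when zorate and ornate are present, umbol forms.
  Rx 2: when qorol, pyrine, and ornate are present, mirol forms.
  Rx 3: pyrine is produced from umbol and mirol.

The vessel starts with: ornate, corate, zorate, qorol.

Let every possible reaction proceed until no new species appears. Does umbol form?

zorate and ornate present → umbol forms (Rx 1).

Yes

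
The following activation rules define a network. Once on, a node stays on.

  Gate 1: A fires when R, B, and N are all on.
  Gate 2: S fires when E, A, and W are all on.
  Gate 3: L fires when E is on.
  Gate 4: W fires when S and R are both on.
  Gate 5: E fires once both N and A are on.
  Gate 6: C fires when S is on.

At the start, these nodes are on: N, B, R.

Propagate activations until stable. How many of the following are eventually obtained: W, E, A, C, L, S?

R, B, and N are on, so A fires (Gate 1).
N and A are on, so E fires (Gate 5).
E is on, so L fires (Gate 3).
W would need S and R (Gate 4), but S never turns on.
E: reached.
A: reached.
C would need S (Gate 6), but S never turns on.
L: reached.
S would need E, A, and W (Gate 2), but W never turns on.
Reached: E, A, and L — 3 of the 6.

3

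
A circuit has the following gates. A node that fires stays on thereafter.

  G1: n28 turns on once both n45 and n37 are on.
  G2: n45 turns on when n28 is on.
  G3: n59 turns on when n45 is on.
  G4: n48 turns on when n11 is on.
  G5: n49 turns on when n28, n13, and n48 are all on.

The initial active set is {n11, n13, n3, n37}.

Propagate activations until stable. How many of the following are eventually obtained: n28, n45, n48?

n11 is on, so n48 turns on (G4).
n28 would need n45 and n37 (G1), but n45 never turns on.
n45 would need n28 (G2), but n28 never turns on.
n48: reached.
Reached: n48 — 1 of the 3.

1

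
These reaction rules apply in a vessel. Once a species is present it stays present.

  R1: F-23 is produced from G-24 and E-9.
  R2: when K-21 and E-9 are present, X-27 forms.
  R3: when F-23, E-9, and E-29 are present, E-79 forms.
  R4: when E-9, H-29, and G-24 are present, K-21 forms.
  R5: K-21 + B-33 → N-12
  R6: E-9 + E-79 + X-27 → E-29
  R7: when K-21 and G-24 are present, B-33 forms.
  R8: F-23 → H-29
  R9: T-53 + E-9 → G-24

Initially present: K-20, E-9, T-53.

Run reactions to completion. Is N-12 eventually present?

T-53 and E-9 present → G-24 forms (R9).
G-24 and E-9 present → F-23 forms (R1).
F-23 present → H-29 forms (R8).
E-9, H-29, and G-24 present → K-21 forms (R4).
K-21 and G-24 present → B-33 forms (R7).
K-21 and B-33 present → N-12 forms (R5).

Yes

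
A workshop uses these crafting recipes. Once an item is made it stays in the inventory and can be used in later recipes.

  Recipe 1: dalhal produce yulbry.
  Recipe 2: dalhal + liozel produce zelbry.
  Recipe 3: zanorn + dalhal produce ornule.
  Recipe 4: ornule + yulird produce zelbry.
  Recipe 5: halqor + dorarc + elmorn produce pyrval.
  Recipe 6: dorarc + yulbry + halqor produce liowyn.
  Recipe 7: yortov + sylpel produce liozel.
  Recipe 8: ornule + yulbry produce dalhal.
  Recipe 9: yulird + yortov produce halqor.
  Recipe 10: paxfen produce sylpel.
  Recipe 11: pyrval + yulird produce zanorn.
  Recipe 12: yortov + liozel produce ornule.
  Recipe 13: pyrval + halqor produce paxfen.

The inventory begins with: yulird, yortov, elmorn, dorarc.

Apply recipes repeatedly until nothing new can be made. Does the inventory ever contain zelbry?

Using Recipe 9, yulird and yortov make halqor.
halqor + dorarc + elmorn → pyrval (Recipe 5).
pyrval + halqor → paxfen (Recipe 13).
paxfen → sylpel (Recipe 10).
yortov + sylpel → liozel (Recipe 7).
Using Recipe 12, yortov and liozel make ornule.
ornule + yulird → zelbry (Recipe 4).

Yes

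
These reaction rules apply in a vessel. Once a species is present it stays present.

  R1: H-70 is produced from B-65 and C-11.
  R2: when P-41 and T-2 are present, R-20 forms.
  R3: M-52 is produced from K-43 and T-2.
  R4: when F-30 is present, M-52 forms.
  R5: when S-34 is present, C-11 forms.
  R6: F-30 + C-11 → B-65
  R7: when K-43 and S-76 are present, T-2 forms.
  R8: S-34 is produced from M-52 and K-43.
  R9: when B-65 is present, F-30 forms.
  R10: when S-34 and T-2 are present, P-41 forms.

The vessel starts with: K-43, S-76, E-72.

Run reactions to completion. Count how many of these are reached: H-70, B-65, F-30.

H-70 would need B-65 and C-11 (R1), but B-65 never forms.
B-65 would need F-30 and C-11 (R6), but F-30 never forms.
F-30 would need B-65 (R9), but B-65 never forms.
None of the 3 are reached.

0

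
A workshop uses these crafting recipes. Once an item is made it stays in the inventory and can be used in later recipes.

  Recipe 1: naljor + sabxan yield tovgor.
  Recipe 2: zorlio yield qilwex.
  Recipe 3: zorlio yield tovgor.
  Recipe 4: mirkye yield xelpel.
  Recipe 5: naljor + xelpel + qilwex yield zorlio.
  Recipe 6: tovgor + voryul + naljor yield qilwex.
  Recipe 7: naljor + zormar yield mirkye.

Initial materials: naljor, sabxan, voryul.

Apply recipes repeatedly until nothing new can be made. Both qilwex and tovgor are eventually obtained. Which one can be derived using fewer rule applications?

tovgor

tovgor: Using Recipe 1, naljor and sabxan make tovgor. [1 rule application]
qilwex: naljor + sabxan → tovgor (Recipe 1). tovgor + voryul + naljor → qilwex (Recipe 6). [2 rule applications]
tovgor needs fewer.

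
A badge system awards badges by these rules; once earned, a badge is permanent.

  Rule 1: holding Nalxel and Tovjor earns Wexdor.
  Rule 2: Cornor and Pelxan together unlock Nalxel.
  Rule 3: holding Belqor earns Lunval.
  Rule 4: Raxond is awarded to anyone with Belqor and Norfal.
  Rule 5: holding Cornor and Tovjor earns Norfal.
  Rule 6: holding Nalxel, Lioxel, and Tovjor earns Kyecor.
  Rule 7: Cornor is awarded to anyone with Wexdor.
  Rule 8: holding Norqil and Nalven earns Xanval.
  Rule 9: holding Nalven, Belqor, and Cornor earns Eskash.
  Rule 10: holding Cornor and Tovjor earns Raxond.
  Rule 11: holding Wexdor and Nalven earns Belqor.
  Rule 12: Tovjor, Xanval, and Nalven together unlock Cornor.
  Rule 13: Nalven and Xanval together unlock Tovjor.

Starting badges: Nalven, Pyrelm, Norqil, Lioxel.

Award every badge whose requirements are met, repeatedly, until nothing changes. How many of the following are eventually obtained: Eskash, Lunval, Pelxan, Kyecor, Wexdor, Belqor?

0

Eskash would need Nalven, Belqor, and Cornor (Rule 9), but Belqor is never earned.
Lunval would need Belqor (Rule 3), but Belqor is never earned.
No rule produces Pelxan, and it is not given.
Kyecor would need Nalxel, Lioxel, and Tovjor (Rule 6), but Nalxel is never earned.
Wexdor would need Nalxel and Tovjor (Rule 1), but Nalxel is never earned.
Belqor would need Wexdor and Nalven (Rule 11), but Wexdor is never earned.
None of the 6 are reached.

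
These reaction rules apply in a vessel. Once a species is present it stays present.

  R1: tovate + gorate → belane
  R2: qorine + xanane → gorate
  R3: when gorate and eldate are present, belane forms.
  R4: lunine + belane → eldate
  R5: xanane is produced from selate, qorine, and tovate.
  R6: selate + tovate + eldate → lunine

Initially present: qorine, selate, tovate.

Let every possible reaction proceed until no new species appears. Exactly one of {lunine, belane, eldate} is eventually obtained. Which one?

belane

selate, qorine, and tovate present → xanane forms (R5).
qorine and xanane present → gorate forms (R2).
tovate and gorate present → belane forms (R1).
lunine would need selate, tovate, and eldate (R6), but eldate never forms. eldate would need lunine and belane (R4), but lunine never forms.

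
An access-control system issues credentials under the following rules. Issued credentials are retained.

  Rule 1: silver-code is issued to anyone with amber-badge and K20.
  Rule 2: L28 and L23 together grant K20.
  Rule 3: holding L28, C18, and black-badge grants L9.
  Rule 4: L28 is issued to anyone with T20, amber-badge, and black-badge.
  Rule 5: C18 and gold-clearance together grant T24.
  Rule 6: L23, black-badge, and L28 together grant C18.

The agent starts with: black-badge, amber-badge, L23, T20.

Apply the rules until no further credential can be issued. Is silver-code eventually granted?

Holding T20, amber-badge, and black-badge grants L28 (Rule 4).
Holding L28 and L23 grants K20 (Rule 2).
Holding amber-badge and K20 grants silver-code (Rule 1).

Yes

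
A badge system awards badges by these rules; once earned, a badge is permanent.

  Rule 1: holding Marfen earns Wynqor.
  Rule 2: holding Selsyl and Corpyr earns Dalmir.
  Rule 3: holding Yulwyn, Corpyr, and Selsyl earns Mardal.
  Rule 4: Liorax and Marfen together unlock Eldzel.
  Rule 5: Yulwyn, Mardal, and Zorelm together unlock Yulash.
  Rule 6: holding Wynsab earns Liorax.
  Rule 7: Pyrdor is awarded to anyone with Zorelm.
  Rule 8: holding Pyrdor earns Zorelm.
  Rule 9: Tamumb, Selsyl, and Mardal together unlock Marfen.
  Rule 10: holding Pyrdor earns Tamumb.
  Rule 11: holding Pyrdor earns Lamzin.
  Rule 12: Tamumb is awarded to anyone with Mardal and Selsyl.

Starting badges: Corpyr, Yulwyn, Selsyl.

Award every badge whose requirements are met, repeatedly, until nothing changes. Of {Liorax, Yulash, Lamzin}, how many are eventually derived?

Liorax would need Wynsab (Rule 6), but Wynsab is never earned.
Yulash would need Yulwyn, Mardal, and Zorelm (Rule 5), but Zorelm is never earned.
Lamzin would need Pyrdor (Rule 11), but Pyrdor is never earned.
None of the 3 are reached.

0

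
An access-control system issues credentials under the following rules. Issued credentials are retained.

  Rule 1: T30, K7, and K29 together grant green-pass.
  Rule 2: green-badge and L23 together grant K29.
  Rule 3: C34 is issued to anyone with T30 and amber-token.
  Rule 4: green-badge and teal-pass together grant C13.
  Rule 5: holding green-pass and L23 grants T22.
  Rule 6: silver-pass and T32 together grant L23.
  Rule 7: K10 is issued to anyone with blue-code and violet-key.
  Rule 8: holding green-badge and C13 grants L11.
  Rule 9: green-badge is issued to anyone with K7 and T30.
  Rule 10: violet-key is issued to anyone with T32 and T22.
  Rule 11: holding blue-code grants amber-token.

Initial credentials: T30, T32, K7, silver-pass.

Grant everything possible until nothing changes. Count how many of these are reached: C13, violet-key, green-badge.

2

Holding K7 and T30 grants green-badge (Rule 9).
Holding silver-pass and T32 grants L23 (Rule 6).
Holding green-badge and L23 grants K29 (Rule 2).
Holding T30, K7, and K29 grants green-pass (Rule 1).
Holding green-pass and L23 grants T22 (Rule 5).
Holding T32 and T22 grants violet-key (Rule 10).
C13 would need green-badge and teal-pass (Rule 4), but teal-pass is never granted.
violet-key: reached.
green-badge: reached.
Reached: violet-key and green-badge — 2 of the 3.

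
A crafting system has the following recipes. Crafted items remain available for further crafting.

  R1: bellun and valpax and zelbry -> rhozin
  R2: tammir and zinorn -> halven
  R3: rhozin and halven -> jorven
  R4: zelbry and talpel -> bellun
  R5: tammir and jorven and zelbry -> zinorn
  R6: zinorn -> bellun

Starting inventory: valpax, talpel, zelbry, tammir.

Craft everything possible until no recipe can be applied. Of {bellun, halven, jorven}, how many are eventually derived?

Using R4, zelbry and talpel make bellun.
bellun: reached.
halven would need tammir and zinorn (R2), but zinorn is never obtained.
jorven would need rhozin and halven (R3), but halven is never obtained.
Reached: bellun — 1 of the 3.

1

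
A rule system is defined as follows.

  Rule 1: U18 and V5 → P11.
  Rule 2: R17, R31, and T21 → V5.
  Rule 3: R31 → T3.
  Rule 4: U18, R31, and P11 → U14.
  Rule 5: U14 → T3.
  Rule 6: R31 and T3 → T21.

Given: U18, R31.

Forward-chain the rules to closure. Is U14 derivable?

No

U14 would need U18, R31, and P11 (Rule 4), but P11 is never established.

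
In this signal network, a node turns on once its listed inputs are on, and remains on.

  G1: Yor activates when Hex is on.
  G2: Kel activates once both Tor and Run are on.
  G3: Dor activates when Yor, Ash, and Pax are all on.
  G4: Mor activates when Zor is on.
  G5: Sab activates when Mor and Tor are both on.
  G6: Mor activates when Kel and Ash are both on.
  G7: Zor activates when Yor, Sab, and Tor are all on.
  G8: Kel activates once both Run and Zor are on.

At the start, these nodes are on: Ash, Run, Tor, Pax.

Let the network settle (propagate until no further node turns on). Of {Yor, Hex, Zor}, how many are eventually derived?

Yor would need Hex (G1), but Hex never turns on.
No rule produces Hex, and it is not given.
Zor would need Yor, Sab, and Tor (G7), but Yor never turns on.
None of the 3 are reached.

0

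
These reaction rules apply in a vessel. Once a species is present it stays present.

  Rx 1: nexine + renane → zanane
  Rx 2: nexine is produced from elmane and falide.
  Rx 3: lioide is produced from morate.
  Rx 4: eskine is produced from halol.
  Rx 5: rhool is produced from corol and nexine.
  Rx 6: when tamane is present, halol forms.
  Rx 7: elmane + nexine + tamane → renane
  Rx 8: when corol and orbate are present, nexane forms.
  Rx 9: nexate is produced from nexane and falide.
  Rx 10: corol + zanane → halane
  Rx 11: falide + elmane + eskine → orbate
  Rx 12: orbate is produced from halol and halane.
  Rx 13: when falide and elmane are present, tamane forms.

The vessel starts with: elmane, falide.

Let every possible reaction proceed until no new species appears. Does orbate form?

Yes

falide and elmane present → tamane forms (Rx 13).
tamane present → halol forms (Rx 6).
halol present → eskine forms (Rx 4).
falide, elmane, and eskine present → orbate forms (Rx 11).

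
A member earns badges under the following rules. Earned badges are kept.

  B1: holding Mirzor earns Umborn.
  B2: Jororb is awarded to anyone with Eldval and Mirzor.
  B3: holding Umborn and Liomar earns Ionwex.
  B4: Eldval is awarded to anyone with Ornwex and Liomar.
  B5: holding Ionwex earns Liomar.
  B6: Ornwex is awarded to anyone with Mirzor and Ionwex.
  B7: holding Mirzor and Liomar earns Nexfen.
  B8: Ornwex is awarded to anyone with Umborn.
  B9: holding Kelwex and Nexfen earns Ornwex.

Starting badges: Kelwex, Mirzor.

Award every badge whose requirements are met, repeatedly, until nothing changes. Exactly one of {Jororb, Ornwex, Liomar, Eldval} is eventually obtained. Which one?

With Mirzor, Umborn is earned (B1).
With Umborn, Ornwex is earned (B8).
Liomar would need Ionwex (B5), but Ionwex is never earned. Eldval would need Ornwex and Liomar (B4), but Liomar is never earned. Jororb would need Eldval and Mirzor (B2), but Eldval is never earned.

Ornwex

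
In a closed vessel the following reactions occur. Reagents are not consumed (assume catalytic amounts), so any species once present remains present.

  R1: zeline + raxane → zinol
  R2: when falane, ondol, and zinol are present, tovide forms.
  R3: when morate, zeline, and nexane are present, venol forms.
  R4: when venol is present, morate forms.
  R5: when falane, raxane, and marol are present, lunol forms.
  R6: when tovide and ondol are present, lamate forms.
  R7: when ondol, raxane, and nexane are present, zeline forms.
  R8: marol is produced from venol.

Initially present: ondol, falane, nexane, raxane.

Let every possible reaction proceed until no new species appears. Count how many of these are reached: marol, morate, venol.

marol would need venol (R8), but venol never forms.
morate would need venol (R4), but venol never forms.
venol would need morate, zeline, and nexane (R3), but morate never forms.
None of the 3 are reached.

0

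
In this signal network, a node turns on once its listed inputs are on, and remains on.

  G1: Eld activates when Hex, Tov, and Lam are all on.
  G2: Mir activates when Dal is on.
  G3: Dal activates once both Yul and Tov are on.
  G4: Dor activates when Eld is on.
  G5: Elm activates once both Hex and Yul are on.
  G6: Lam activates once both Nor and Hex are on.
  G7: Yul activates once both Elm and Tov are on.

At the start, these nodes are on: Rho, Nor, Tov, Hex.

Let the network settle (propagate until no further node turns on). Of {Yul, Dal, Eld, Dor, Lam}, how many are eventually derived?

3

G6: Nor and Hex on → Lam on.
G1: Hex, Tov, and Lam on → Eld on.
Eld is on, so Dor activates (G4).
Yul would need Elm and Tov (G7), but Elm never turns on.
Dal would need Yul and Tov (G3), but Yul never turns on.
Eld: reached.
Dor: reached.
Lam: reached.
Reached: Eld, Dor, and Lam — 3 of the 5.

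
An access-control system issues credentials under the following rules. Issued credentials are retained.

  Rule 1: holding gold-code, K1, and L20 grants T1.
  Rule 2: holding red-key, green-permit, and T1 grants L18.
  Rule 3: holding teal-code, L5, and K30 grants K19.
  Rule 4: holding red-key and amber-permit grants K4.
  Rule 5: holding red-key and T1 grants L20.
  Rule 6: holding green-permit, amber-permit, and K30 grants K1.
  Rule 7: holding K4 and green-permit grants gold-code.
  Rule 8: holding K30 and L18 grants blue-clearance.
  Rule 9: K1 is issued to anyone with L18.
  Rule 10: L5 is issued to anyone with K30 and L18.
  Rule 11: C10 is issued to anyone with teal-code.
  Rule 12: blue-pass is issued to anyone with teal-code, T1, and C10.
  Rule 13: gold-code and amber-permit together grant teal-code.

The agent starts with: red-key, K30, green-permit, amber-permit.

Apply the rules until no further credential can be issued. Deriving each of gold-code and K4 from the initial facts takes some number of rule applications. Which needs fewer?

K4

K4: Holding red-key and amber-permit grants K4 (Rule 4). [1 rule application]
gold-code: Holding red-key and amber-permit grants K4 (Rule 4). Holding K4 and green-permit grants gold-code (Rule 7). [2 rule applications]
K4 needs fewer.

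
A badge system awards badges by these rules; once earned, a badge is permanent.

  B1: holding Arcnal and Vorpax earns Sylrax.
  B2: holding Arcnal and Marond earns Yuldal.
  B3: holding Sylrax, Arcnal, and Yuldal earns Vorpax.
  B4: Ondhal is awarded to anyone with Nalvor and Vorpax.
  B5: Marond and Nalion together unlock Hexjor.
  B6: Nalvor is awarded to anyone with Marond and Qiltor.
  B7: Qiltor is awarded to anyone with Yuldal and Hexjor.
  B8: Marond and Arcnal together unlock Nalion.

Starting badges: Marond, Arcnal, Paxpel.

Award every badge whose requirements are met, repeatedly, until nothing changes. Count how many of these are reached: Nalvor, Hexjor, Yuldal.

3

With Arcnal and Marond, Yuldal is earned (B2).
With Marond and Arcnal, Nalion is earned (B8).
With Marond and Nalion, Hexjor is earned (B5).
With Yuldal and Hexjor, Qiltor is earned (B7).
With Marond and Qiltor, Nalvor is earned (B6).
Nalvor: reached.
Hexjor: reached.
Yuldal: reached.
All 3 are reached.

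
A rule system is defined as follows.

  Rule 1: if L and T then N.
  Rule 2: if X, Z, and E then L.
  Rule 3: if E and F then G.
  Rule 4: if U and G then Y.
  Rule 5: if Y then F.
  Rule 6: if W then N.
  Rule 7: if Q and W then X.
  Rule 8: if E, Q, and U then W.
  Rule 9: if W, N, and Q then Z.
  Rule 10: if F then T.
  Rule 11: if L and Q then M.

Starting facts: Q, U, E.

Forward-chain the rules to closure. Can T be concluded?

No

T would need F (Rule 10), but F is never established.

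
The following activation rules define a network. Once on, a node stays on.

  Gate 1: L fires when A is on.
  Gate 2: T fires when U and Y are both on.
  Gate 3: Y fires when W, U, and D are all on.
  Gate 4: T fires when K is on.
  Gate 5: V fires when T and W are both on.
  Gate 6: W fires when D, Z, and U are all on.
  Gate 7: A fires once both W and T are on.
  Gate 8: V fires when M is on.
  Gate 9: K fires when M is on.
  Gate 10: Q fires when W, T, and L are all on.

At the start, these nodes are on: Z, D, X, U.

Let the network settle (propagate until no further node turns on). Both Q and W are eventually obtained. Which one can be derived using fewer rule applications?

W

W: D, Z, and U are on, so W fires (Gate 6). [1 rule application]
Q: Gate 6: D, Z, and U on → W on. Gate 3: W, U, and D on → Y on. Gate 2: U and Y on → T on. W and T are on, so A fires (Gate 7). Gate 1: A on → L on. W, T, and L are on, so Q fires (Gate 10). [6 rule applications]
W needs fewer.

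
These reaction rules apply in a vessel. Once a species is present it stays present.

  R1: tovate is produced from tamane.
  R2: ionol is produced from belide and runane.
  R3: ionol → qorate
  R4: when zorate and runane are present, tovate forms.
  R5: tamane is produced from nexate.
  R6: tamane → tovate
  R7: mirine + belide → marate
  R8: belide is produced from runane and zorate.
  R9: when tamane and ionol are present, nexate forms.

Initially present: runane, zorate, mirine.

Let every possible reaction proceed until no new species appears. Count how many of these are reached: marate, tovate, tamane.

runane and zorate present → belide forms (R8).
zorate and runane present → tovate forms (R4).
mirine and belide present → marate forms (R7).
marate: reached.
tovate: reached.
tamane would need nexate (R5), but nexate never forms.
Reached: marate and tovate — 2 of the 3.

2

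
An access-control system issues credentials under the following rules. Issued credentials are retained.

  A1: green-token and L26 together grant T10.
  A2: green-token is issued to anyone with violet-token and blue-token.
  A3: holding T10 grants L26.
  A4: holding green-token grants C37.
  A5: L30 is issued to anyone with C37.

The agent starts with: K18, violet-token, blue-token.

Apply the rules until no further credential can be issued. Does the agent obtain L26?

L26 would need T10 (A3), but T10 is never granted.

No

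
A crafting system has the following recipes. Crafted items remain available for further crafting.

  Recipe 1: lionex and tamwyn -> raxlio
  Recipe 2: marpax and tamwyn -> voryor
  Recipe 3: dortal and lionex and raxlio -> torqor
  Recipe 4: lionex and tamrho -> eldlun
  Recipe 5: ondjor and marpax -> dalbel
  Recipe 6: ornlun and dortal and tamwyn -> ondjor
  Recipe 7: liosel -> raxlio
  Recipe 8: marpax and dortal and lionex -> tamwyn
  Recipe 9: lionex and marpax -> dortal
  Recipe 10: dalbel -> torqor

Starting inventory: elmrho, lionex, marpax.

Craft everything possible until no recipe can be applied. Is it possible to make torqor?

Yes

lionex and marpax -> dortal (Recipe 9).
Using Recipe 8, marpax, dortal, and lionex make tamwyn.
lionex and tamwyn -> raxlio (Recipe 1).
dortal and lionex and raxlio -> torqor (Recipe 3).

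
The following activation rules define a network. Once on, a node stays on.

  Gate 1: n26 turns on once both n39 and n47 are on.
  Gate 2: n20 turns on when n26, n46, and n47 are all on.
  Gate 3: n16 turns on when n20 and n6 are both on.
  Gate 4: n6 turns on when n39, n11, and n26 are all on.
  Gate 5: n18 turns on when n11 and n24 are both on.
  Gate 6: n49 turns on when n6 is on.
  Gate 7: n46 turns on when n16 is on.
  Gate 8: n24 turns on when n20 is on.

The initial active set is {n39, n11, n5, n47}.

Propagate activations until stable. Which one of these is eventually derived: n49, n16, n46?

Gate 1: n39 and n47 on → n26 on.
n39, n11, and n26 are on, so n6 turns on (Gate 4).
Gate 6: n6 on → n49 on.
n46 would need n16 (Gate 7), but n16 never turns on. n16 would need n20 and n6 (Gate 3), but n20 never turns on.

n49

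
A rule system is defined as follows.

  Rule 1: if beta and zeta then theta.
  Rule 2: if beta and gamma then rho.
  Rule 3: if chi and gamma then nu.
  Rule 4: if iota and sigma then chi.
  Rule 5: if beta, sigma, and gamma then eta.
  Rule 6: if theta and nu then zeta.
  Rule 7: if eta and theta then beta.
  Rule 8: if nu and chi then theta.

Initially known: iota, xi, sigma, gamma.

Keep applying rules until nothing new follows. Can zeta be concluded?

Yes

iota and sigma hold, so chi follows (Rule 4).
chi and gamma hold, so nu follows (Rule 3).
nu and chi hold, so theta follows (Rule 8).
From theta and nu, Rule 6 gives zeta.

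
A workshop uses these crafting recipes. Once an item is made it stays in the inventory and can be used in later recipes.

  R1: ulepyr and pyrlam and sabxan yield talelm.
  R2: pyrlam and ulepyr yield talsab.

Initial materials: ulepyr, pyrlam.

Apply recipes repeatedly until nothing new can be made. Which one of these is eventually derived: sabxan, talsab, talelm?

talsab

Using R2, pyrlam and ulepyr make talsab.
talelm would need ulepyr, pyrlam, and sabxan (R1), but sabxan is never obtained. No rule produces sabxan, and it is not given.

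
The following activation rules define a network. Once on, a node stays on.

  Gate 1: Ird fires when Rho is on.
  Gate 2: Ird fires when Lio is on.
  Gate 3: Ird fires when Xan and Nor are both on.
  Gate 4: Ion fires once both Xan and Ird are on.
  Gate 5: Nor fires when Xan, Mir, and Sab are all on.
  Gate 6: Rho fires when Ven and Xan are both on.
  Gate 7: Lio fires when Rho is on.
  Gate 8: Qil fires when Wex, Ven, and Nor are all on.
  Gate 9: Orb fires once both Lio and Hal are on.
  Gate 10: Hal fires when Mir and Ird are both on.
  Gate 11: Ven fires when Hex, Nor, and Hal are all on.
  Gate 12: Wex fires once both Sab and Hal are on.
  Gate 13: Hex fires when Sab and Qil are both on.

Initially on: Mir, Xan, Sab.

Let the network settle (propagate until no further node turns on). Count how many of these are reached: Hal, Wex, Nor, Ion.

4

Gate 5: Xan, Mir, and Sab on → Nor on.
Gate 3: Xan and Nor on → Ird on.
Gate 4: Xan and Ird on → Ion on.
Gate 10: Mir and Ird on → Hal on.
Gate 12: Sab and Hal on → Wex on.
Hal: reached.
Wex: reached.
Nor: reached.
Ion: reached.
All 4 are reached.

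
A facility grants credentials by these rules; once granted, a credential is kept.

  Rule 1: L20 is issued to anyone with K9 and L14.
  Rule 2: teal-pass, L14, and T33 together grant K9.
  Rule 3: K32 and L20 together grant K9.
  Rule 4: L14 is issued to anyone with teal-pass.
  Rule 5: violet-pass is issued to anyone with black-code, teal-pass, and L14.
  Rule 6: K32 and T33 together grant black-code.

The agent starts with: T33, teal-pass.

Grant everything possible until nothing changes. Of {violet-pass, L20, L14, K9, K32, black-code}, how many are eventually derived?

Holding teal-pass grants L14 (Rule 4).
Holding teal-pass, L14, and T33 grants K9 (Rule 2).
Holding K9 and L14 grants L20 (Rule 1).
violet-pass would need black-code, teal-pass, and L14 (Rule 5), but black-code is never granted.
L20: reached.
L14: reached.
K9: reached.
No rule produces K32, and it is not given.
black-code would need K32 and T33 (Rule 6), but K32 is never granted.
Reached: L20, L14, and K9 — 3 of the 6.

3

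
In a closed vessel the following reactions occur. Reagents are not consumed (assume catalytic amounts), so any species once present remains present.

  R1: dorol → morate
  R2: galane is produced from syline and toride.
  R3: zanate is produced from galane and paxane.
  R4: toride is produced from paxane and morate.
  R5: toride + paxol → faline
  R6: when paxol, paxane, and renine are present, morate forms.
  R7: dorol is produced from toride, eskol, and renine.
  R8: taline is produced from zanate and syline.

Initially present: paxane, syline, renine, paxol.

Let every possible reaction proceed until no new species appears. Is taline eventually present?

Yes

paxol, paxane, and renine present → morate forms (R6).
paxane and morate present → toride forms (R4).
syline and toride present → galane forms (R2).
galane and paxane present → zanate forms (R3).
zanate and syline present → taline forms (R8).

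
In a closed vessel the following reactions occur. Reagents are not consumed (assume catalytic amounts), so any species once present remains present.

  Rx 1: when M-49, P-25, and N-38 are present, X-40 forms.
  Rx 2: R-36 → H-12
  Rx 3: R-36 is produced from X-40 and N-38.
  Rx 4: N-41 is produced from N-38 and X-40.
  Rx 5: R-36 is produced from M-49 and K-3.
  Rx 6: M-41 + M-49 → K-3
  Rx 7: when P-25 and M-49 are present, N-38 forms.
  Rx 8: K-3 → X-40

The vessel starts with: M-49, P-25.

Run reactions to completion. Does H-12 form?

Yes

P-25 and M-49 present → N-38 forms (Rx 7).
M-49, P-25, and N-38 present → X-40 forms (Rx 1).
X-40 and N-38 present → R-36 forms (Rx 3).
R-36 present → H-12 forms (Rx 2).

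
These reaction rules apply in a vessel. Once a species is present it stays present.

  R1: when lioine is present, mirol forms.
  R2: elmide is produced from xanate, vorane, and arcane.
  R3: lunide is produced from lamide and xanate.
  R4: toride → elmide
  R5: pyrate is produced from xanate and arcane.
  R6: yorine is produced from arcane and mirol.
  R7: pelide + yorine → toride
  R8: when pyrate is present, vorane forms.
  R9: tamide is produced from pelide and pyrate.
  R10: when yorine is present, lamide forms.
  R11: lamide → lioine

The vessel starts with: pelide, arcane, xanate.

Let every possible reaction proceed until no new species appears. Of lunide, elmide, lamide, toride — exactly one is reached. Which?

xanate and arcane present → pyrate forms (R5).
pyrate present → vorane forms (R8).
xanate, vorane, and arcane present → elmide forms (R2).
toride would need pelide and yorine (R7), but yorine never forms. lunide would need lamide and xanate (R3), but lamide never forms. lamide would need yorine (R10), but yorine never forms.

elmide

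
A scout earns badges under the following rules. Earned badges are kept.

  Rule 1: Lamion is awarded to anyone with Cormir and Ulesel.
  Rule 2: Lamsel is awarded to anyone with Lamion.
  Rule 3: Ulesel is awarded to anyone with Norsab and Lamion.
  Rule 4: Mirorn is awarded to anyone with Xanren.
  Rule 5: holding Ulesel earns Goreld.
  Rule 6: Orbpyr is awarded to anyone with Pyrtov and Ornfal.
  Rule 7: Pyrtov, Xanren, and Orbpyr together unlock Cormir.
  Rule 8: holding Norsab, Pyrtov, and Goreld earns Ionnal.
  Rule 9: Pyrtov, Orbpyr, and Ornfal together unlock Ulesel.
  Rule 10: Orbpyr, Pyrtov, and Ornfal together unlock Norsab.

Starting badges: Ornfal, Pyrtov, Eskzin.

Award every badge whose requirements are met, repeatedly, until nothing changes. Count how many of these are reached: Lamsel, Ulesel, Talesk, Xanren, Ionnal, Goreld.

With Pyrtov and Ornfal, Orbpyr is earned (Rule 6).
With Pyrtov, Orbpyr, and Ornfal, Ulesel is earned (Rule 9).
With Orbpyr, Pyrtov, and Ornfal, Norsab is earned (Rule 10).
With Ulesel, Goreld is earned (Rule 5).
With Norsab, Pyrtov, and Goreld, Ionnal is earned (Rule 8).
Lamsel would need Lamion (Rule 2), but Lamion is never earned.
Ulesel: reached.
No rule produces Talesk, and it is not given.
No rule produces Xanren, and it is not given.
Ionnal: reached.
Goreld: reached.
Reached: Ulesel, Ionnal, and Goreld — 3 of the 6.

3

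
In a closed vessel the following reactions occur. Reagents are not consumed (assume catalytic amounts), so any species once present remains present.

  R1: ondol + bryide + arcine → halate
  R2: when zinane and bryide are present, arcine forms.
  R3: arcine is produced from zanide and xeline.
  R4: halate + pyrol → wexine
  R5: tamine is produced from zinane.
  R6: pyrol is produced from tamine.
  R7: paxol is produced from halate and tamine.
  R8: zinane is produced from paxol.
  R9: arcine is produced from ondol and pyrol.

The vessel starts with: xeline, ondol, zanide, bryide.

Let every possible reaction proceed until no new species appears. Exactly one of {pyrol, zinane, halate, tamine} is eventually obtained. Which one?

zanide and xeline present → arcine forms (R3).
ondol, bryide, and arcine present → halate forms (R1).
zinane would need paxol (R8), but paxol never forms. tamine would need zinane (R5), but zinane never forms. pyrol would need tamine (R6), but tamine never forms.

halate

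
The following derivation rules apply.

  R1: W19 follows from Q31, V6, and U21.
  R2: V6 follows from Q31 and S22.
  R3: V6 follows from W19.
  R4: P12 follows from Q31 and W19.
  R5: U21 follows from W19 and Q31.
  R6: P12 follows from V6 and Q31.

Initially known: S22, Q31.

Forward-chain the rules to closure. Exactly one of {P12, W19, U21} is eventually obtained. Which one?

From Q31 and S22, R2 gives V6.
V6 and Q31 hold, so P12 follows (R6).
W19 would need Q31, V6, and U21 (R1), but U21 is never established. U21 would need W19 and Q31 (R5), but W19 is never established.

P12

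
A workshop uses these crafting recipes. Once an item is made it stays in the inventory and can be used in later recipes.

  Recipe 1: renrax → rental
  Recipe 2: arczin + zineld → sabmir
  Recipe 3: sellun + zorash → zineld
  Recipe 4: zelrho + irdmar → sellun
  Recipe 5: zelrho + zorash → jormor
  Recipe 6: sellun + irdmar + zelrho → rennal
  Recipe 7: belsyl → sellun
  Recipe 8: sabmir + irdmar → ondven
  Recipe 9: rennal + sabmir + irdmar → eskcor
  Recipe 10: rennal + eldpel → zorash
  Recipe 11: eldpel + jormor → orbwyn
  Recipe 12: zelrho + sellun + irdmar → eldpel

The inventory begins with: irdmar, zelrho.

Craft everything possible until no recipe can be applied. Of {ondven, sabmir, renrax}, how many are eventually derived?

0

ondven would need sabmir and irdmar (Recipe 8), but sabmir is never obtained.
sabmir would need arczin and zineld (Recipe 2), but arczin is never obtained.
No rule produces renrax, and it is not given.
None of the 3 are reached.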